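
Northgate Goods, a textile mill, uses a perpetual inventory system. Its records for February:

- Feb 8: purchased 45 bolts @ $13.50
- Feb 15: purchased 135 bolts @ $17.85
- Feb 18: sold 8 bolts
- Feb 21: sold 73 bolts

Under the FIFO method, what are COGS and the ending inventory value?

COGS = $1,250.10; ending inventory = $1,767.15

Feb 18, 8 sold [FIFO — oldest first]: 8 @ $13.50 = $108.00
Feb 21, 73 sold [FIFO — oldest first]: 37 @ $13.50 + 36 @ $17.85 = $1,142.10
Total COGS = $108.00 + $1,142.10 = $1,250.10
Ending inventory: 99 @ $17.85 = $1,767.15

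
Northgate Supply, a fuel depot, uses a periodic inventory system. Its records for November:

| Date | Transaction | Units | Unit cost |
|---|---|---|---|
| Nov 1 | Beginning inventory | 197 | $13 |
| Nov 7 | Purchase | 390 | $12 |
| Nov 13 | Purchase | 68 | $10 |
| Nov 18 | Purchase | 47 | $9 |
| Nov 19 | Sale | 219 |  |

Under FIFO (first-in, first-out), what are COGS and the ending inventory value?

Nov 19, 219 sold [FIFO — oldest first]: 197 @ $13 + 22 @ $12 = $2,825
Ending inventory: 368 @ $12 + 68 @ $10 + 47 @ $9 = $5,519

COGS = $2,825; ending inventory = $5,519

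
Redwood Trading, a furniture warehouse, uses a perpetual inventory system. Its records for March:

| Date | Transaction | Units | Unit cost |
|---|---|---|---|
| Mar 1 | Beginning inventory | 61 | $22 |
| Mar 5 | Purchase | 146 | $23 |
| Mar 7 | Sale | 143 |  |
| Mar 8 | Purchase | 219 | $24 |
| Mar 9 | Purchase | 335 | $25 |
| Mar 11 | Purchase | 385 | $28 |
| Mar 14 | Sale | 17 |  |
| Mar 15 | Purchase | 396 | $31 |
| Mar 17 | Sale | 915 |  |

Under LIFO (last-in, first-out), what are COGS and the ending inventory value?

COGS = $30,120; ending inventory = $11,267

Mar 7, 143 sold [LIFO — newest first]: 143 @ $23 = $3,289
Mar 14, 17 sold [LIFO — newest first]: 17 @ $28 = $476
Mar 17, 915 sold [LIFO — newest first]: 396 @ $31 + 368 @ $28 + 151 @ $25 = $26,355
Total COGS = $3,289 + $476 + $26,355 = $30,120
Ending inventory: 61 @ $22 + 3 @ $23 + 219 @ $24 + 184 @ $25 = $11,267
Check: goods available $41,387 = COGS $30,120 + ending $11,267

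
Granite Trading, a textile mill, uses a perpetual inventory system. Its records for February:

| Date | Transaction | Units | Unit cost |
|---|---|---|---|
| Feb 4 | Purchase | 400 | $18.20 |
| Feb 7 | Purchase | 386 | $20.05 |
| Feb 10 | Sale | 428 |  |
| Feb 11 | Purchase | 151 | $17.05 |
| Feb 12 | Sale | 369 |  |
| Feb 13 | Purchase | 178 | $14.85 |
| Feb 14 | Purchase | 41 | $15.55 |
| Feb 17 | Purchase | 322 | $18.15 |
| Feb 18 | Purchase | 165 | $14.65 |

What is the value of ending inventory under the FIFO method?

Ending inventory = $13,929.40

Feb 10, 428 sold [FIFO — oldest first]: 400 @ $18.20 + 28 @ $20.05 = $7,841.40
Feb 12, 369 sold [FIFO — oldest first]: 358 @ $20.05 + 11 @ $17.05 = $7,365.45
Total COGS = $7,841.40 + $7,365.45 = $15,206.85
Ending inventory: 140 @ $17.05 + 178 @ $14.85 + 41 @ $15.55 + 322 @ $18.15 + 165 @ $14.65 = $13,929.40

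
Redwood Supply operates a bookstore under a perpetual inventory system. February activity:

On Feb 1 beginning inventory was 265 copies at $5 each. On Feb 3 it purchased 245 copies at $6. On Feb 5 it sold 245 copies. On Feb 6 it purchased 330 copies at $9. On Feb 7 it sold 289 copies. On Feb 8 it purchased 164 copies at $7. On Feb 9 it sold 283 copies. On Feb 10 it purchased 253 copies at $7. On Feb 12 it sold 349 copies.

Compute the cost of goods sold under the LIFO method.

COGS = $8,229

Feb 5, 245 sold [LIFO — newest first]: 245 @ $6 = $1,470
Feb 7, 289 sold [LIFO — newest first]: 289 @ $9 = $2,601
Feb 9, 283 sold [LIFO — newest first]: 164 @ $7 + 41 @ $9 + 78 @ $5 = $1,907
Feb 12, 349 sold [LIFO — newest first]: 253 @ $7 + 96 @ $5 = $2,251
Total COGS = $1,470 + $2,601 + $1,907 + $2,251 = $8,229
Ending inventory: 91 @ $5 = $455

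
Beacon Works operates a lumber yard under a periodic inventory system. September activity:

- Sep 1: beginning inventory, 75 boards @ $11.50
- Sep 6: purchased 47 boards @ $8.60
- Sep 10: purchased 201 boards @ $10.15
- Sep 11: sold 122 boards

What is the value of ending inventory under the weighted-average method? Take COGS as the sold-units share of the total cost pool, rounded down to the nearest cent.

Ending inventory = $2,057.83

Sep 11, sell 122: 122/323 × $3,306.85 → $1,249.02
Ending inventory (cost pool remaining) = $2,057.83
Check: goods available $3,306.85 = COGS $1,249.02 + ending $2,057.83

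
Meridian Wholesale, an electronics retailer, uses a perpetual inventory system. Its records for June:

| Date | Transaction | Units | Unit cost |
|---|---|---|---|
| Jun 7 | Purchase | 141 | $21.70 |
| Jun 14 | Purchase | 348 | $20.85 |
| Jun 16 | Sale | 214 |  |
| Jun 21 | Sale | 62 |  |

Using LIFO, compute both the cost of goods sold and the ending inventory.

COGS = $5,754.60; ending inventory = $4,560.90

Jun 16, 214 sold [LIFO — newest first]: 214 @ $20.85 = $4,461.90
Jun 21, 62 sold [LIFO — newest first]: 62 @ $20.85 = $1,292.70
Total COGS = $4,461.90 + $1,292.70 = $5,754.60
Ending inventory: 141 @ $21.70 + 72 @ $20.85 = $4,560.90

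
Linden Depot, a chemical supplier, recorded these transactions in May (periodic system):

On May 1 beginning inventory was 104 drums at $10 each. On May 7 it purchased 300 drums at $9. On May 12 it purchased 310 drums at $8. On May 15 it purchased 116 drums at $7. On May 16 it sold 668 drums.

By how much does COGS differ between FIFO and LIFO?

$382

FIFO COGS: 104 @ $10 + 300 @ $9 + 264 @ $8 = $5,852
LIFO COGS: 116 @ $7 + 310 @ $8 + 242 @ $9 = $5,470
Difference = |$5,852 − $5,470| = $382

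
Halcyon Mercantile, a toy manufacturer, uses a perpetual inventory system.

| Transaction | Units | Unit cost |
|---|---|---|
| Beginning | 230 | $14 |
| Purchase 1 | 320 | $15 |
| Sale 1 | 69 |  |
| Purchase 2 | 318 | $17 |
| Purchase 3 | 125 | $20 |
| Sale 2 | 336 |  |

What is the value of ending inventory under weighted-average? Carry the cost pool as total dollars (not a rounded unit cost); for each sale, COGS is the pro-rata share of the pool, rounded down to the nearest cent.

Ending inventory = $9,494.46

After Beginning: 230 on hand, pool $3,220.00 (≈ $14.0000 each)
After Purchase 1: 550 on hand, pool $8,020.00 (≈ $14.5818 each)
Sale 1, sell 69: 69/550 × $8,020.00 → $1,006.14
After Purchase 2: 799 on hand, pool $12,419.86 (≈ $15.5443 each)
After Purchase 3: 924 on hand, pool $14,919.86 (≈ $16.1470 each)
Sale 2, sell 336: 336/924 × $14,919.86 → $5,425.40
Total COGS = $1,006.14 + $5,425.40 = $6,431.54
Ending inventory (cost pool remaining) = $9,494.46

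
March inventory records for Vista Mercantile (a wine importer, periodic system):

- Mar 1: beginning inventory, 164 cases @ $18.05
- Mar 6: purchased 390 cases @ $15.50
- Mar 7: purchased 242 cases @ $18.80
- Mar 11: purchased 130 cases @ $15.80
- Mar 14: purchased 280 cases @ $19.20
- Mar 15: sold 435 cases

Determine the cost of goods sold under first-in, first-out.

Mar 15, 435 sold [FIFO — oldest first]: 164 @ $18.05 + 271 @ $15.50 = $7,160.70
Ending inventory: 119 @ $15.50 + 242 @ $18.80 + 130 @ $15.80 + 280 @ $19.20 = $13,824.10
Check: goods available $20,984.80 = COGS $7,160.70 + ending $13,824.10

COGS = $7,160.70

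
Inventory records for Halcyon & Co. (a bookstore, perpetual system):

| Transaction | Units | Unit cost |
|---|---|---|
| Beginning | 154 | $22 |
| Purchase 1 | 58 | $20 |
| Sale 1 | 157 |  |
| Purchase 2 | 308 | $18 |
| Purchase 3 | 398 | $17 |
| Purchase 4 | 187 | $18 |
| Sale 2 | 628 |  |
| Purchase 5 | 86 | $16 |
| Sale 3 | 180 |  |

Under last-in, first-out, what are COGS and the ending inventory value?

Sale 1 (157) [LIFO — newest first]: 58 @ $20 + 99 @ $22 = $3,338
Sale 2 (628) [LIFO — newest first]: 187 @ $18 + 398 @ $17 + 43 @ $18 = $10,906
Sale 3 (180) [LIFO — newest first]: 86 @ $16 + 94 @ $18 = $3,068
Total COGS = $3,338 + $10,906 + $3,068 = $17,312
Ending inventory: 55 @ $22 + 171 @ $18 = $4,288

COGS = $17,312; ending inventory = $4,288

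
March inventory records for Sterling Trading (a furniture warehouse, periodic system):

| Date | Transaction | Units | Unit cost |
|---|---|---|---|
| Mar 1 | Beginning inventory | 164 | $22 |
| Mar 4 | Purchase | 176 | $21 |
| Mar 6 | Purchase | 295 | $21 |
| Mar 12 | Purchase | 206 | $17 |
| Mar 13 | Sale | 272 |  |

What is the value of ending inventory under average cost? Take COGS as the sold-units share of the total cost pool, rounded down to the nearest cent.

Mar 13, sell 272: 272/841 × $17,001.00 → $5,498.53
Ending inventory (cost pool remaining) = $11,502.47

Ending inventory = $11,502.47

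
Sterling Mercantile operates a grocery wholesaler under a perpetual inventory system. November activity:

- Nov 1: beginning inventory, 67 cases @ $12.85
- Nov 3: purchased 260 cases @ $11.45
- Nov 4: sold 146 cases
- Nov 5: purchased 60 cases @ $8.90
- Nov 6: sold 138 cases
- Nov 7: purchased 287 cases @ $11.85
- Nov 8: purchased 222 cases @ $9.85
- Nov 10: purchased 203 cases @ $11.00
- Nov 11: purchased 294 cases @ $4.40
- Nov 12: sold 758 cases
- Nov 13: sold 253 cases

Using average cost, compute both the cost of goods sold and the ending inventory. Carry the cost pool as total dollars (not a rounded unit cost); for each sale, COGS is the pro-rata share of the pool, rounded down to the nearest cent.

COGS = $12,580.39; ending inventory = $905.81

After Nov 1: 67 on hand, pool $860.95 (≈ $12.8500 each)
After Nov 3: 327 on hand, pool $3,837.95 (≈ $11.7369 each)
Nov 4, sell 146: 146/327 × $3,837.95 → $1,713.58
After Nov 5: 241 on hand, pool $2,658.37 (≈ $11.0306 each)
Nov 6, sell 138: 138/241 × $2,658.37 → $1,522.22
After Nov 7: 390 on hand, pool $4,537.10 (≈ $11.6336 each)
After Nov 8: 612 on hand, pool $6,723.80 (≈ $10.9866 each)
After Nov 10: 815 on hand, pool $8,956.80 (≈ $10.9899 each)
After Nov 11: 1109 on hand, pool $10,250.40 (≈ $9.2429 each)
Nov 12, sell 758: 758/1109 × $10,250.40 → $7,006.13
Nov 13, sell 253: 253/351 × $3,244.27 → $2,338.46
Total COGS = $1,713.58 + $1,522.22 + $7,006.13 + $2,338.46 = $12,580.39
Ending inventory (cost pool remaining) = $905.81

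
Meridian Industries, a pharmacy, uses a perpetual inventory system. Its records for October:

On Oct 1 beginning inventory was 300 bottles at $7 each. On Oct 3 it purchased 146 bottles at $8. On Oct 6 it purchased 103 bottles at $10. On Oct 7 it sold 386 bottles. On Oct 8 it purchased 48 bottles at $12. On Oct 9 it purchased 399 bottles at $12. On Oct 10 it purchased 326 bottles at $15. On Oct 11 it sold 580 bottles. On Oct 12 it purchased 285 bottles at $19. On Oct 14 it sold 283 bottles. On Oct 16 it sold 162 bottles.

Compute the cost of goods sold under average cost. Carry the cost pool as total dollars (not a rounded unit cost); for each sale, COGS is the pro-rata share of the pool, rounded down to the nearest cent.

After Oct 1: 300 on hand, pool $2,100.00 (≈ $7.0000 each)
After Oct 3: 446 on hand, pool $3,268.00 (≈ $7.3274 each)
After Oct 6: 549 on hand, pool $4,298.00 (≈ $7.8288 each)
Oct 7, sell 386: 386/549 × $4,298.00 → $3,021.90
After Oct 8: 211 on hand, pool $1,852.10 (≈ $8.7777 each)
After Oct 9: 610 on hand, pool $6,640.10 (≈ $10.8854 each)
After Oct 10: 936 on hand, pool $11,530.10 (≈ $12.3185 each)
Oct 11, sell 580: 580/936 × $11,530.10 → $7,144.72
After Oct 12: 641 on hand, pool $9,800.38 (≈ $15.2892 each)
Oct 14, sell 283: 283/641 × $9,800.38 → $4,326.84
Oct 16, sell 162: 162/358 × $5,473.54 → $2,476.85
Total COGS = $3,021.90 + $7,144.72 + $4,326.84 + $2,476.85 = $16,970.31
Ending inventory (cost pool remaining) = $2,996.69
Check: goods available $19,967.00 = COGS $16,970.31 + ending $2,996.69

COGS = $16,970.31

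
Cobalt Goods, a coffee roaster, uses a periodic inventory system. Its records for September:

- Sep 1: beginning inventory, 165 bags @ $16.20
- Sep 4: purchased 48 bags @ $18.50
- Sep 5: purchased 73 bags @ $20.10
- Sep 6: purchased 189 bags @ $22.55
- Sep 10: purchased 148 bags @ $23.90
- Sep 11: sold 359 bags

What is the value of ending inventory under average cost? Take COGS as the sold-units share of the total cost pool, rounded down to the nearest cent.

Sep 11, sell 359: 359/623 × $12,827.45 → $7,391.74
Ending inventory (cost pool remaining) = $5,435.71

Ending inventory = $5,435.71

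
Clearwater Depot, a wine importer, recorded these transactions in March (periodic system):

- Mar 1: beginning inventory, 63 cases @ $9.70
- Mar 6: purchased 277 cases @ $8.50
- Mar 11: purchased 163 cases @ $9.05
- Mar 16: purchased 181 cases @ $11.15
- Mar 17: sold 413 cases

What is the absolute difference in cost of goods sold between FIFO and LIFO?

FIFO COGS: 63 @ $9.70 + 277 @ $8.50 + 73 @ $9.05 = $3,626.25
LIFO COGS: 181 @ $11.15 + 163 @ $9.05 + 69 @ $8.50 = $4,079.80
Difference = |$3,626.25 − $4,079.80| = $453.55

$453.55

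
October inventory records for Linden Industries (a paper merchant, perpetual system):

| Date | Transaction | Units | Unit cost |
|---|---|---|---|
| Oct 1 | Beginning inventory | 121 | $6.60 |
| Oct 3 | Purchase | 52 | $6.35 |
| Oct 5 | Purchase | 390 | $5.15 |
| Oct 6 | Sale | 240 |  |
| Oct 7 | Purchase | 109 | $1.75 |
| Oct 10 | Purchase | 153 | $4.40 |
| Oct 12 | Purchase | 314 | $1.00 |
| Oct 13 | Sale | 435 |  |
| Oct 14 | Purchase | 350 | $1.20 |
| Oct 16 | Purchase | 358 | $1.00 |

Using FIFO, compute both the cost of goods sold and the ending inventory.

COGS = $3,341.25; ending inventory = $1,752.00

Oct 6, 240 sold [FIFO — oldest first]: 121 @ $6.60 + 52 @ $6.35 + 67 @ $5.15 = $1,473.85
Oct 13, 435 sold [FIFO — oldest first]: 323 @ $5.15 + 109 @ $1.75 + 3 @ $4.40 = $1,867.40
Total COGS = $1,473.85 + $1,867.40 = $3,341.25
Ending inventory: 150 @ $4.40 + 314 @ $1.00 + 350 @ $1.20 + 358 @ $1.00 = $1,752.00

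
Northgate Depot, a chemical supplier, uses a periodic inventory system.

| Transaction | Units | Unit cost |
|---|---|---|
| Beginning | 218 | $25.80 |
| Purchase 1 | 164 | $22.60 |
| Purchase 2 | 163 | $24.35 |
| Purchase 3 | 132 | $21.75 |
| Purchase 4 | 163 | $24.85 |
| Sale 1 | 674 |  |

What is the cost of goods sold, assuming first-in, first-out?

Sale 1 (674) [FIFO — oldest first]: 218 @ $25.80 + 164 @ $22.60 + 163 @ $24.35 + 129 @ $21.75 = $16,105.60
Ending inventory: 3 @ $21.75 + 163 @ $24.85 = $4,115.80

COGS = $16,105.60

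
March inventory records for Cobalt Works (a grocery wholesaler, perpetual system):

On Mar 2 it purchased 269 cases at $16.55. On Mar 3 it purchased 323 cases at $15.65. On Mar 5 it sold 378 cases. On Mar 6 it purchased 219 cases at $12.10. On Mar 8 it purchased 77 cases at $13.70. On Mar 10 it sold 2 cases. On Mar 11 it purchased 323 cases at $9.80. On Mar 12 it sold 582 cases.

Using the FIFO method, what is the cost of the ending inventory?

Ending inventory = $2,440.20

Mar 5, 378 sold [FIFO — oldest first]: 269 @ $16.55 + 109 @ $15.65 = $6,157.80
Mar 10, 2 sold [FIFO — oldest first]: 2 @ $15.65 = $31.30
Mar 12, 582 sold [FIFO — oldest first]: 212 @ $15.65 + 219 @ $12.10 + 77 @ $13.70 + 74 @ $9.80 = $7,747.80
Total COGS = $6,157.80 + $31.30 + $7,747.80 = $13,936.90
Ending inventory: 249 @ $9.80 = $2,440.20
Check: goods available $16,377.10 = COGS $13,936.90 + ending $2,440.20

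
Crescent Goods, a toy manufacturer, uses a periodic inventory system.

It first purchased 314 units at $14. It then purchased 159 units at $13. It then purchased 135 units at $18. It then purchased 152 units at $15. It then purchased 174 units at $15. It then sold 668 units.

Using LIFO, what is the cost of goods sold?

Sale 1 (668) [LIFO — newest first]: 174 @ $15 + 152 @ $15 + 135 @ $18 + 159 @ $13 + 48 @ $14 = $10,059
Ending inventory: 266 @ $14 = $3,724

COGS = $10,059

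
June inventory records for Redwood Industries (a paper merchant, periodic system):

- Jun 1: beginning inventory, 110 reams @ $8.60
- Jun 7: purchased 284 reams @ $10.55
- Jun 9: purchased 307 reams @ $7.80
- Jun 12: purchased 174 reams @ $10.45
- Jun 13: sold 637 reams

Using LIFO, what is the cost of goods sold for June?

COGS = $5,858.70

Jun 13, 637 sold [LIFO — newest first]: 174 @ $10.45 + 307 @ $7.80 + 156 @ $10.55 = $5,858.70
Ending inventory: 110 @ $8.60 + 128 @ $10.55 = $2,296.40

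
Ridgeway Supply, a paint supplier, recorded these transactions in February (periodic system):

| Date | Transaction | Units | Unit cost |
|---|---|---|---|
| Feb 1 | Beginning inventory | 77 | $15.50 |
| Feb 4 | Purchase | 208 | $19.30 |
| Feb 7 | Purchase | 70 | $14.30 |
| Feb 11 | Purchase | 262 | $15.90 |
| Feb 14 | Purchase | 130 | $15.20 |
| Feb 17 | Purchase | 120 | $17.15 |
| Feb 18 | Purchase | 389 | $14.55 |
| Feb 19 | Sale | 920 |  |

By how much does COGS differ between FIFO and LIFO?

FIFO COGS: 77 @ $15.50 + 208 @ $19.30 + 70 @ $14.30 + 262 @ $15.90 + 130 @ $15.20 + 120 @ $17.15 + 53 @ $14.55 = $15,179.85
LIFO COGS: 389 @ $14.55 + 120 @ $17.15 + 130 @ $15.20 + 262 @ $15.90 + 19 @ $14.30 = $14,131.45
Difference = |$15,179.85 − $14,131.45| = $1,048.40

$1,048.40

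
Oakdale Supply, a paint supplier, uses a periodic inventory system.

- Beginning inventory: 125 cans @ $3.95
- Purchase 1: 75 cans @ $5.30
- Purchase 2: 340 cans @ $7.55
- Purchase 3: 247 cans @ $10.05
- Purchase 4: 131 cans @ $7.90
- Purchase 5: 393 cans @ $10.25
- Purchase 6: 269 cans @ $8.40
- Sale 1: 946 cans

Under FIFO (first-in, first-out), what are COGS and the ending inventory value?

COGS = $7,262.50; ending inventory = $6,000.85

Sale 1 (946) [FIFO — oldest first]: 125 @ $3.95 + 75 @ $5.30 + 340 @ $7.55 + 247 @ $10.05 + 131 @ $7.90 + 28 @ $10.25 = $7,262.50
Ending inventory: 365 @ $10.25 + 269 @ $8.40 = $6,000.85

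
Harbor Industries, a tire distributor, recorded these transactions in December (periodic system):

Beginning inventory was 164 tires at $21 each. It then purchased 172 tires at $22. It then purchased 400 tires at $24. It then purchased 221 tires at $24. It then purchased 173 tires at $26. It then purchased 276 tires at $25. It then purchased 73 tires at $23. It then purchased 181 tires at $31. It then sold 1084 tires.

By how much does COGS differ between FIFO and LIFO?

FIFO COGS: 164 @ $21 + 172 @ $22 + 400 @ $24 + 221 @ $24 + 127 @ $26 = $25,434
LIFO COGS: 181 @ $31 + 73 @ $23 + 276 @ $25 + 173 @ $26 + 221 @ $24 + 160 @ $24 = $27,832
Difference = |$25,434 − $27,832| = $2,398

$2,398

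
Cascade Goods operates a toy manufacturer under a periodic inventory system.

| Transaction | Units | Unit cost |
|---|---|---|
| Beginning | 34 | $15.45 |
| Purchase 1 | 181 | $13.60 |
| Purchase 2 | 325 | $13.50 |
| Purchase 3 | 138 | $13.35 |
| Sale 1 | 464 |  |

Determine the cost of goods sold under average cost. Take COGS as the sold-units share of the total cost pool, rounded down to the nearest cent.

Sale 1, sell 464: 464/678 × $9,216.70 → $6,307.59
Ending inventory (cost pool remaining) = $2,909.11

COGS = $6,307.59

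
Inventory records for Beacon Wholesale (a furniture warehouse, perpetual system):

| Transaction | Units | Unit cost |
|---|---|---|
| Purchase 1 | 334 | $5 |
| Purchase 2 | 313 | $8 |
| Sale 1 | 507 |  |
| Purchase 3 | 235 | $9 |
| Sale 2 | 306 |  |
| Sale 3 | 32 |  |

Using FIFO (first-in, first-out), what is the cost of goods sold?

Sale 1 (507) [FIFO — oldest first]: 334 @ $5 + 173 @ $8 = $3,054
Sale 2 (306) [FIFO — oldest first]: 140 @ $8 + 166 @ $9 = $2,614
Sale 3 (32) [FIFO — oldest first]: 32 @ $9 = $288
Total COGS = $3,054 + $2,614 + $288 = $5,956
Ending inventory: 37 @ $9 = $333
Check: goods available $6,289 = COGS $5,956 + ending $333

COGS = $5,956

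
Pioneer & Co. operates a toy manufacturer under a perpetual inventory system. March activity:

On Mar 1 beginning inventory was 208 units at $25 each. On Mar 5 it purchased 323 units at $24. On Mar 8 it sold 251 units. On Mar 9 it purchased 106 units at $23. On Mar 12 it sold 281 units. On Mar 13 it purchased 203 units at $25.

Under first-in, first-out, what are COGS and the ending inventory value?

Mar 8, 251 sold [FIFO — oldest first]: 208 @ $25 + 43 @ $24 = $6,232
Mar 12, 281 sold [FIFO — oldest first]: 280 @ $24 + 1 @ $23 = $6,743
Total COGS = $6,232 + $6,743 = $12,975
Ending inventory: 105 @ $23 + 203 @ $25 = $7,490

COGS = $12,975; ending inventory = $7,490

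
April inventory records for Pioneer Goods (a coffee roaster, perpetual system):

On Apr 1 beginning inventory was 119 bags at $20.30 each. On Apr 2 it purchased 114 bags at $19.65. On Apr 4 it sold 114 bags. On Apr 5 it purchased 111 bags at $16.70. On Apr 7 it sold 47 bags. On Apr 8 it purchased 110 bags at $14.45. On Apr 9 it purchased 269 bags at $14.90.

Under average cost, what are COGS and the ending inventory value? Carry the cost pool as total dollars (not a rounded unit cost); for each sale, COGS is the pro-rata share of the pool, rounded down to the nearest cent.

COGS = $3,142.65; ending inventory = $8,964.45

After Apr 1: 119 on hand, pool $2,415.70 (≈ $20.3000 each)
After Apr 2: 233 on hand, pool $4,655.80 (≈ $19.9820 each)
Apr 4, sell 114: 114/233 × $4,655.80 → $2,277.94
After Apr 5: 230 on hand, pool $4,231.56 (≈ $18.3981 each)
Apr 7, sell 47: 47/230 × $4,231.56 → $864.71
After Apr 8: 293 on hand, pool $4,956.35 (≈ $16.9159 each)
After Apr 9: 562 on hand, pool $8,964.45 (≈ $15.9510 each)
Total COGS = $2,277.94 + $864.71 = $3,142.65
Ending inventory (cost pool remaining) = $8,964.45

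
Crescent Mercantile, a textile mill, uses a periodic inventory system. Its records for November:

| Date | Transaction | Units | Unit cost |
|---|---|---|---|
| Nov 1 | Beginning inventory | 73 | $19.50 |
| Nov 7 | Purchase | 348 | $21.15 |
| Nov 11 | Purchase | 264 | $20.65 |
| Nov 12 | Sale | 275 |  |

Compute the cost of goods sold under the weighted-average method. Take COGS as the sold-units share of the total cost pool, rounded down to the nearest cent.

COGS = $5,714.90

Nov 12, sell 275: 275/685 × $14,235.30 → $5,714.90
Ending inventory (cost pool remaining) = $8,520.40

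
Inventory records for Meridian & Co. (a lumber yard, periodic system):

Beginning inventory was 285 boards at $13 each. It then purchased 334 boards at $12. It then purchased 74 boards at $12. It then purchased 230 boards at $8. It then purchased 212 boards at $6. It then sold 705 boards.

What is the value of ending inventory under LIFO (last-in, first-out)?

Sale 1 (705) [LIFO — newest first]: 212 @ $6 + 230 @ $8 + 74 @ $12 + 189 @ $12 = $6,268
Ending inventory: 285 @ $13 + 145 @ $12 = $5,445

Ending inventory = $5,445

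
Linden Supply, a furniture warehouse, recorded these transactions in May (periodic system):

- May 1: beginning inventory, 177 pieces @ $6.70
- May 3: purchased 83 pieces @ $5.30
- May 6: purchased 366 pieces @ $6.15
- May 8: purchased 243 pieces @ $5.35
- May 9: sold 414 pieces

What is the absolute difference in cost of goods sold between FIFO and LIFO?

FIFO COGS: 177 @ $6.70 + 83 @ $5.30 + 154 @ $6.15 = $2,572.90
LIFO COGS: 243 @ $5.35 + 171 @ $6.15 = $2,351.70
Difference = |$2,572.90 − $2,351.70| = $221.20

$221.20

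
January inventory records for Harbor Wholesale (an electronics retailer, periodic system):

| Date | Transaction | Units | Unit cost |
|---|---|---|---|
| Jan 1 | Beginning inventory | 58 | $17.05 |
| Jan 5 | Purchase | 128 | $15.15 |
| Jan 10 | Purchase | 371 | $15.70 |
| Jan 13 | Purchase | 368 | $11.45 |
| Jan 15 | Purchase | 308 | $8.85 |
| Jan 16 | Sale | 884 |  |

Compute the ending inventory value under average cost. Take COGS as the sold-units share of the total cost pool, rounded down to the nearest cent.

Ending inventory = $4,441.67

Jan 16, sell 884: 884/1233 × $15,692.20 → $11,250.53
Ending inventory (cost pool remaining) = $4,441.67
Check: goods available $15,692.20 = COGS $11,250.53 + ending $4,441.67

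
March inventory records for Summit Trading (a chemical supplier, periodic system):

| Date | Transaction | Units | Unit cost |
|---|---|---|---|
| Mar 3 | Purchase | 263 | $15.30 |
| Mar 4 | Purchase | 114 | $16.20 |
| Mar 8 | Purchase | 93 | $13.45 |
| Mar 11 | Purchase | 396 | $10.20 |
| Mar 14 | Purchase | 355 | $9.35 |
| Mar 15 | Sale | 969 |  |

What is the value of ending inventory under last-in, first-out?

Mar 15, 969 sold [LIFO — newest first]: 355 @ $9.35 + 396 @ $10.20 + 93 @ $13.45 + 114 @ $16.20 + 11 @ $15.30 = $10,624.40
Ending inventory: 252 @ $15.30 = $3,855.60
Check: goods available $14,480.00 = COGS $10,624.40 + ending $3,855.60

Ending inventory = $3,855.60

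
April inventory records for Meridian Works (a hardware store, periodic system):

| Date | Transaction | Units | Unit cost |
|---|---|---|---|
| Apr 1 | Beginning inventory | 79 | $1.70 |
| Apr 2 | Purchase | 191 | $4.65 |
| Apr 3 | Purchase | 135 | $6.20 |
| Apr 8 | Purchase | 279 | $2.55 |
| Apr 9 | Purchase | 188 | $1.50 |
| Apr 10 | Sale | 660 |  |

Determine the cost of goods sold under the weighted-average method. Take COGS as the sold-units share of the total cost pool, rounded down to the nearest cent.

COGS = $2,159.30

Apr 10, sell 660: 660/872 × $2,852.90 → $2,159.30
Ending inventory (cost pool remaining) = $693.60
Check: goods available $2,852.90 = COGS $2,159.30 + ending $693.60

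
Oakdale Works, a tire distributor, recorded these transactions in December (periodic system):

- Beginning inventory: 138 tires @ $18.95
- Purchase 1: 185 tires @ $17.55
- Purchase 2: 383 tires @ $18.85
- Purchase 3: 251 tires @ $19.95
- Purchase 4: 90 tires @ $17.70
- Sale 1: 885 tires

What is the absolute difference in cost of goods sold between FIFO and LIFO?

$6.90

FIFO COGS: 138 @ $18.95 + 185 @ $17.55 + 383 @ $18.85 + 179 @ $19.95 = $16,652.45
LIFO COGS: 90 @ $17.70 + 251 @ $19.95 + 383 @ $18.85 + 161 @ $17.55 = $16,645.55
Difference = |$16,652.45 − $16,645.55| = $6.90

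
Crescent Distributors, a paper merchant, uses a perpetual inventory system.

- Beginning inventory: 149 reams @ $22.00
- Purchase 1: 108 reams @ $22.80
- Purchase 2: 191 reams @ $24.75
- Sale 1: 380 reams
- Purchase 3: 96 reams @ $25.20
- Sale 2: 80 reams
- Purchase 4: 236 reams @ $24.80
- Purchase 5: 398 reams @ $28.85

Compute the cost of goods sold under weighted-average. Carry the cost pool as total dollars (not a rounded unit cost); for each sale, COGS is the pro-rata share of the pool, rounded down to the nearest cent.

COGS = $10,833.95

After Beginning: 149 on hand, pool $3,278.00 (≈ $22.0000 each)
After Purchase 1: 257 on hand, pool $5,740.40 (≈ $22.3362 each)
After Purchase 2: 448 on hand, pool $10,467.65 (≈ $23.3653 each)
Sale 1, sell 380: 380/448 × $10,467.65 → $8,878.81
After Purchase 3: 164 on hand, pool $4,008.04 (≈ $24.4393 each)
Sale 2, sell 80: 80/164 × $4,008.04 → $1,955.14
After Purchase 4: 320 on hand, pool $7,905.70 (≈ $24.7053 each)
After Purchase 5: 718 on hand, pool $19,388.00 (≈ $27.0028 each)
Total COGS = $8,878.81 + $1,955.14 = $10,833.95
Ending inventory (cost pool remaining) = $19,388.00
Check: goods available $30,221.95 = COGS $10,833.95 + ending $19,388.00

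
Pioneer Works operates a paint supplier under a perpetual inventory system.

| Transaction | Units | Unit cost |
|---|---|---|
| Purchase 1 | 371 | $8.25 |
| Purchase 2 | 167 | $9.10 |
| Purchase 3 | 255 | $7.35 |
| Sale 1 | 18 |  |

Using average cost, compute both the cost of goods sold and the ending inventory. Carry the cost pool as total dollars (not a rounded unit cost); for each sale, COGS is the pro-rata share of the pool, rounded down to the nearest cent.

After Purchase 1: 371 on hand, pool $3,060.75 (≈ $8.2500 each)
After Purchase 2: 538 on hand, pool $4,580.45 (≈ $8.5138 each)
After Purchase 3: 793 on hand, pool $6,454.70 (≈ $8.1396 each)
Sale 1, sell 18: 18/793 × $6,454.70 → $146.51
Ending inventory (cost pool remaining) = $6,308.19

COGS = $146.51; ending inventory = $6,308.19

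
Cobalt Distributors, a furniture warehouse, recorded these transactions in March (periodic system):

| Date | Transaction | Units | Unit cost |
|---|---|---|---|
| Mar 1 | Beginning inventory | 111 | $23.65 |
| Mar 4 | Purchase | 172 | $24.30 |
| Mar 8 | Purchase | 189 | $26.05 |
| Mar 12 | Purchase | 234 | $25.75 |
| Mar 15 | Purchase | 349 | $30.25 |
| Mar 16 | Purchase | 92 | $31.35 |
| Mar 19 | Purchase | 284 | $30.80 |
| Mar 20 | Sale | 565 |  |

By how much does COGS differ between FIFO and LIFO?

$3,225.70

FIFO COGS: 111 @ $23.65 + 172 @ $24.30 + 189 @ $26.05 + 93 @ $25.75 = $14,122.95
LIFO COGS: 284 @ $30.80 + 92 @ $31.35 + 189 @ $30.25 = $17,348.65
Difference = |$14,122.95 − $17,348.65| = $3,225.70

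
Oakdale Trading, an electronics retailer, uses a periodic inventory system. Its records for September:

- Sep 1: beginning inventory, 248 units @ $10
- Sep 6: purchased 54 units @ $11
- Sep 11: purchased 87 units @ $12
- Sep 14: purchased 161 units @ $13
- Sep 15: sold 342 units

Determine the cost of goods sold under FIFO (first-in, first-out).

COGS = $3,554

Sep 15, 342 sold [FIFO — oldest first]: 248 @ $10 + 54 @ $11 + 40 @ $12 = $3,554
Ending inventory: 47 @ $12 + 161 @ $13 = $2,657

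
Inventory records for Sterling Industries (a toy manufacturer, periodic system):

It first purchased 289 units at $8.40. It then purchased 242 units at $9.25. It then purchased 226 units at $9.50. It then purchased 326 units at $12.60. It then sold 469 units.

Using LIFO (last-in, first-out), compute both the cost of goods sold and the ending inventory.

Sale 1 (469) [LIFO — newest first]: 326 @ $12.60 + 143 @ $9.50 = $5,466.10
Ending inventory: 289 @ $8.40 + 242 @ $9.25 + 83 @ $9.50 = $5,454.60

COGS = $5,466.10; ending inventory = $5,454.60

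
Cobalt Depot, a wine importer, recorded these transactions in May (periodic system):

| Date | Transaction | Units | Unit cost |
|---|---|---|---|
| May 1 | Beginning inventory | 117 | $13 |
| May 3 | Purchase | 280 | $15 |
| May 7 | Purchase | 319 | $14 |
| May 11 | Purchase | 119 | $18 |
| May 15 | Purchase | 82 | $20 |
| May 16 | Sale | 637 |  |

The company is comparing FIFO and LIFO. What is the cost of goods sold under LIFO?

FIFO COGS: 117 @ $13 + 280 @ $15 + 240 @ $14 = $9,081
LIFO COGS: 82 @ $20 + 119 @ $18 + 319 @ $14 + 117 @ $15 = $10,003

COGS = $10,003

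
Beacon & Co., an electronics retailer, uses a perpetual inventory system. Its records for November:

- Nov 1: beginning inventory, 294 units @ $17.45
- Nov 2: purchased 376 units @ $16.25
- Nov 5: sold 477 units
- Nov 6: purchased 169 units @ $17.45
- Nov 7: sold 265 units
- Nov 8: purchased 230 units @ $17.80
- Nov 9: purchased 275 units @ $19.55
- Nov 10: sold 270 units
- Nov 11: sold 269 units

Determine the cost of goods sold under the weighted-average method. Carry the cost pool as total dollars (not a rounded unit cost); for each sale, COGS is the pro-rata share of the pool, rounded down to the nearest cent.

COGS = $22,495.03

After Nov 1: 294 on hand, pool $5,130.30 (≈ $17.4500 each)
After Nov 2: 670 on hand, pool $11,240.30 (≈ $16.7766 each)
Nov 5, sell 477: 477/670 × $11,240.30 → $8,002.42
After Nov 6: 362 on hand, pool $6,186.93 (≈ $17.0910 each)
Nov 7, sell 265: 265/362 × $6,186.93 → $4,529.10
After Nov 8: 327 on hand, pool $5,751.83 (≈ $17.5897 each)
After Nov 9: 602 on hand, pool $11,128.08 (≈ $18.4852 each)
Nov 10, sell 270: 270/602 × $11,128.08 → $4,990.99
Nov 11, sell 269: 269/332 × $6,137.09 → $4,972.52
Total COGS = $8,002.42 + $4,529.10 + $4,990.99 + $4,972.52 = $22,495.03
Ending inventory (cost pool remaining) = $1,164.57
Check: goods available $23,659.60 = COGS $22,495.03 + ending $1,164.57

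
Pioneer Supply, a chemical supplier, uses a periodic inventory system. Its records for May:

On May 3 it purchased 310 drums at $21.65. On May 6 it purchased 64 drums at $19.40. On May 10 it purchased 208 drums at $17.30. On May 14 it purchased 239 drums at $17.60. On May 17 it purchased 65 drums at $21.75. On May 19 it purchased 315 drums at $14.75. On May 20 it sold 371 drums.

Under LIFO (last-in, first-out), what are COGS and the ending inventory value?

May 20, 371 sold [LIFO — newest first]: 315 @ $14.75 + 56 @ $21.75 = $5,864.25
Ending inventory: 310 @ $21.65 + 64 @ $19.40 + 208 @ $17.30 + 239 @ $17.60 + 9 @ $21.75 = $15,953.65

COGS = $5,864.25; ending inventory = $15,953.65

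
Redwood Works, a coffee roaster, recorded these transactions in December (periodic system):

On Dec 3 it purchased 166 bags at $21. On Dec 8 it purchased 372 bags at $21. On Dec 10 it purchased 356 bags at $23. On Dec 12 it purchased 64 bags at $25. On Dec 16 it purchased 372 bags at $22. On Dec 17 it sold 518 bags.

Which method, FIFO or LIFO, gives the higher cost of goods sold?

FIFO COGS: 166 @ $21 + 352 @ $21 = $10,878
LIFO COGS: 372 @ $22 + 64 @ $25 + 82 @ $23 = $11,670

LIFO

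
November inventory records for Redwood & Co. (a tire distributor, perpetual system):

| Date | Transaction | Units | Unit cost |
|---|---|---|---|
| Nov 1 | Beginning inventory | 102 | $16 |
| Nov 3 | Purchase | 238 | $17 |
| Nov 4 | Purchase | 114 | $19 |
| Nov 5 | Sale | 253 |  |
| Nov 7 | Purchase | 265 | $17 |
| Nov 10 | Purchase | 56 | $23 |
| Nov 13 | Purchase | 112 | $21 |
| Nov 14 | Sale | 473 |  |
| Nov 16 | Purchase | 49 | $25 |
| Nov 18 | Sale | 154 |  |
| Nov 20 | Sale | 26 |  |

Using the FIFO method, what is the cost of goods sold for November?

COGS = $16,464

Nov 5, 253 sold [FIFO — oldest first]: 102 @ $16 + 151 @ $17 = $4,199
Nov 14, 473 sold [FIFO — oldest first]: 87 @ $17 + 114 @ $19 + 265 @ $17 + 7 @ $23 = $8,311
Nov 18, 154 sold [FIFO — oldest first]: 49 @ $23 + 105 @ $21 = $3,332
Nov 20, 26 sold [FIFO — oldest first]: 7 @ $21 + 19 @ $25 = $622
Total COGS = $4,199 + $8,311 + $3,332 + $622 = $16,464
Ending inventory: 30 @ $25 = $750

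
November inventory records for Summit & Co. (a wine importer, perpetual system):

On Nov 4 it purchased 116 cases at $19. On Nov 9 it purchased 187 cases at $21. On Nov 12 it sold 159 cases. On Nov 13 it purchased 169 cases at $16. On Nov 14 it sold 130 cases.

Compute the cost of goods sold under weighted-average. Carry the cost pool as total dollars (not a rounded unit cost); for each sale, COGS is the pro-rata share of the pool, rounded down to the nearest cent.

After Nov 4: 116 on hand, pool $2,204.00 (≈ $19.0000 each)
After Nov 9: 303 on hand, pool $6,131.00 (≈ $20.2343 each)
Nov 12, sell 159: 159/303 × $6,131.00 → $3,217.25
After Nov 13: 313 on hand, pool $5,617.75 (≈ $17.9481 each)
Nov 14, sell 130: 130/313 × $5,617.75 → $2,333.25
Total COGS = $3,217.25 + $2,333.25 = $5,550.50
Ending inventory (cost pool remaining) = $3,284.50

COGS = $5,550.50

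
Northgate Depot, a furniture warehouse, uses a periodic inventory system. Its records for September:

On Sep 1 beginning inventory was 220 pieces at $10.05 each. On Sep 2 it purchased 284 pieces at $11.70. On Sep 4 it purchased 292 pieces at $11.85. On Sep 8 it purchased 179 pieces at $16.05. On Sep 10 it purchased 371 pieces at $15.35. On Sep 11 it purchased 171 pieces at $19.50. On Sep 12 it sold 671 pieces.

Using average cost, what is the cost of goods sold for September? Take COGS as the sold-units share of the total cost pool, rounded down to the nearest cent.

COGS = $9,242.85

Sep 12, sell 671: 671/1517 × $20,896.30 → $9,242.85
Ending inventory (cost pool remaining) = $11,653.45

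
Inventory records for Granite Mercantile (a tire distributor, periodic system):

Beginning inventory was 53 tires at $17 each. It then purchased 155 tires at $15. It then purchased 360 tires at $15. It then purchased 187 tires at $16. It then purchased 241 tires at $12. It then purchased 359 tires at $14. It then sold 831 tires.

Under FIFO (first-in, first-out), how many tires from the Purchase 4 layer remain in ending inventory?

165

Sale 1 (831) [FIFO — oldest first]: 53 @ $17 + 155 @ $15 + 360 @ $15 + 187 @ $16 + 76 @ $12 = $12,530
Ending inventory: 165 @ $12 + 359 @ $14 = $7,006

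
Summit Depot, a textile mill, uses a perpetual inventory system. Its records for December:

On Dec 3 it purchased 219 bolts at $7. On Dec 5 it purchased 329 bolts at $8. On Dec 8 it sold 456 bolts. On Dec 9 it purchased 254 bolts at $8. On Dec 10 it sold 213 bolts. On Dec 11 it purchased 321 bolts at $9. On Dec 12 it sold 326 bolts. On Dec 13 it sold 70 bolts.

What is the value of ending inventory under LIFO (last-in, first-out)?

Dec 8, 456 sold [LIFO — newest first]: 329 @ $8 + 127 @ $7 = $3,521
Dec 10, 213 sold [LIFO — newest first]: 213 @ $8 = $1,704
Dec 12, 326 sold [LIFO — newest first]: 321 @ $9 + 5 @ $8 = $2,929
Dec 13, 70 sold [LIFO — newest first]: 36 @ $8 + 34 @ $7 = $526
Total COGS = $3,521 + $1,704 + $2,929 + $526 = $8,680
Ending inventory: 58 @ $7 = $406

Ending inventory = $406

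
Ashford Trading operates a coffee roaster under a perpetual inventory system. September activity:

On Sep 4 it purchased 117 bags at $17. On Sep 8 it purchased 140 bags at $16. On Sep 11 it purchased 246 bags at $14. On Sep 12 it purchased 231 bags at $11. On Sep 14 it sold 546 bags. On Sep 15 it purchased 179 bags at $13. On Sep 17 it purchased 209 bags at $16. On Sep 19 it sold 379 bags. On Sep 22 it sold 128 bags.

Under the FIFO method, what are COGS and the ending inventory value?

Sep 14, 546 sold [FIFO — oldest first]: 117 @ $17 + 140 @ $16 + 246 @ $14 + 43 @ $11 = $8,146
Sep 19, 379 sold [FIFO — oldest first]: 188 @ $11 + 179 @ $13 + 12 @ $16 = $4,587
Sep 22, 128 sold [FIFO — oldest first]: 128 @ $16 = $2,048
Total COGS = $8,146 + $4,587 + $2,048 = $14,781
Ending inventory: 69 @ $16 = $1,104

COGS = $14,781; ending inventory = $1,104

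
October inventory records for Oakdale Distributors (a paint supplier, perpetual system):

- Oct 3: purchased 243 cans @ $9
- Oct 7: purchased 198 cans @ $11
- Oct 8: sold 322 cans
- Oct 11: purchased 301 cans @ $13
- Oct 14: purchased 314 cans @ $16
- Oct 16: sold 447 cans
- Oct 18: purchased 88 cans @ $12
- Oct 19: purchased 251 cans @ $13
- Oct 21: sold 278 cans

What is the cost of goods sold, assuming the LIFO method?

COGS = $13,634

Oct 8, 322 sold [LIFO — newest first]: 198 @ $11 + 124 @ $9 = $3,294
Oct 16, 447 sold [LIFO — newest first]: 314 @ $16 + 133 @ $13 = $6,753
Oct 21, 278 sold [LIFO — newest first]: 251 @ $13 + 27 @ $12 = $3,587
Total COGS = $3,294 + $6,753 + $3,587 = $13,634
Ending inventory: 119 @ $9 + 168 @ $13 + 61 @ $12 = $3,987
Check: goods available $17,621 = COGS $13,634 + ending $3,987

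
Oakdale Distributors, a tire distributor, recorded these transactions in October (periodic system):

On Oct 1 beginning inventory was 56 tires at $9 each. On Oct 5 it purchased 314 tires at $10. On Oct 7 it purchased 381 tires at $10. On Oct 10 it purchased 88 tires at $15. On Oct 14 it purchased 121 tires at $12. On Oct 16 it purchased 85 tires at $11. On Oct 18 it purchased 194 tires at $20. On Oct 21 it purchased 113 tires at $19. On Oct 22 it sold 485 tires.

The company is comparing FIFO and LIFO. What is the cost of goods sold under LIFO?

FIFO COGS: 56 @ $9 + 314 @ $10 + 115 @ $10 = $4,794
LIFO COGS: 113 @ $19 + 194 @ $20 + 85 @ $11 + 93 @ $12 = $8,078

COGS = $8,078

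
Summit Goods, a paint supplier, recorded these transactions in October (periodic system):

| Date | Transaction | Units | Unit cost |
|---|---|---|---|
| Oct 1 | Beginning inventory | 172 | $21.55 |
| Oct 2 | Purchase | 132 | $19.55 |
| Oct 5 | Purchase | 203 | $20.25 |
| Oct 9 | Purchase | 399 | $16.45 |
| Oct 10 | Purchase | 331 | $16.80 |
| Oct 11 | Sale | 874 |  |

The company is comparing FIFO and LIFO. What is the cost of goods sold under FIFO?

FIFO COGS: 172 @ $21.55 + 132 @ $19.55 + 203 @ $20.25 + 367 @ $16.45 = $16,435.10
LIFO COGS: 331 @ $16.80 + 399 @ $16.45 + 144 @ $20.25 = $15,040.35

COGS = $16,435.10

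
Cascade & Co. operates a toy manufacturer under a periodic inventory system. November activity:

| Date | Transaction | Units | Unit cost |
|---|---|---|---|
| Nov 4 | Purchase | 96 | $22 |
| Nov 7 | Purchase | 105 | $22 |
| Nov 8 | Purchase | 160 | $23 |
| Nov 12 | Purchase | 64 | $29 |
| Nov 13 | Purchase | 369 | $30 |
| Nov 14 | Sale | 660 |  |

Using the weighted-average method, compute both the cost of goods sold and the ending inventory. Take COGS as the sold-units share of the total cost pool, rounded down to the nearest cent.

Nov 14, sell 660: 660/794 × $21,028.00 → $17,479.19
Ending inventory (cost pool remaining) = $3,548.81

COGS = $17,479.19; ending inventory = $3,548.81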